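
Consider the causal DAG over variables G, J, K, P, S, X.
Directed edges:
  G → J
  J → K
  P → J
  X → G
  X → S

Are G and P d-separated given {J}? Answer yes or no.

Bayes-Ball from G | {J} reaches {P,S,X}.
P ∈ reach(G|{J}) ⇒ G ⊥̸ P | {J}.

No — G and P are d-connected given {J}.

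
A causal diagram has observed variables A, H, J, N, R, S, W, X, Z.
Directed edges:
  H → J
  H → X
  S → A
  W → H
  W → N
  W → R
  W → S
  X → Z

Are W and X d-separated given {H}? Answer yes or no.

Bayes-Ball from W | {H} reaches {A,N,R,S}.
X ∉ reach(W|{H}) ⇒ W ⊥ X | {H}.

Yes — W ⊥ X | {H}.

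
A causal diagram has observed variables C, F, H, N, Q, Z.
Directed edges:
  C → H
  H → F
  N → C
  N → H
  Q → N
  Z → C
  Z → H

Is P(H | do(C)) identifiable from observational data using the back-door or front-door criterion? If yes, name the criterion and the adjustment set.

desc(C)\{C}={F,H}; candidates ⊆ {N,Q,Z}.
size 0: {}; under {} C still reaches {F,H,N,Q,Z} ∋ H.
size 1: {N}, {Q}, {Z}; under {N} C still reaches {F,H,Z} ∋ H.
{N,Z}: C⊥H given {N,Z} in G with C→· removed — back-door holds.
P(H|do(C)) = Σ_{N,Z} P(H|C,N,Z)·P(N,Z).

P(H|do(C)): backdoor, adjust for {N, Z}.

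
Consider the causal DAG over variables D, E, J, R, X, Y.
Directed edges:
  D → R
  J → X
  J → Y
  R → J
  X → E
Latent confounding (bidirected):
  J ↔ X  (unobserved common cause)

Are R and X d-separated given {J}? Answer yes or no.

Bayes-Ball from R | {J} reaches {D,E,X}.
X ∈ reach(R|{J}) ⇒ R ⊥̸ X | {J}.

No — R and X are d-connected given {J}.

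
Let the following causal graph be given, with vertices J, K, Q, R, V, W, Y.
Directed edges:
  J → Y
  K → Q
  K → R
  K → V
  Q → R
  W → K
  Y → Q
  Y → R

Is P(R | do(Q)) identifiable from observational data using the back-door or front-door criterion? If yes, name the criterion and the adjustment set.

desc(Q)\{Q}={R}; candidates ⊆ {J,K,V,W,Y}.
size 0: {}; under {} Q still reaches {J,K,R,V,W,Y} ∋ R.
size 1: {J}, {K}, {V} …(+2); under {J} Q still reaches {K,R,V,W,Y} ∋ R.
{K,Y}: Q⊥R given {K,Y} in G with Q→· removed — back-door holds.
P(R|do(Q)) = Σ_{K,Y} P(R|Q,K,Y)·P(K,Y).

P(R|do(Q)): backdoor, adjust for {K, Y}.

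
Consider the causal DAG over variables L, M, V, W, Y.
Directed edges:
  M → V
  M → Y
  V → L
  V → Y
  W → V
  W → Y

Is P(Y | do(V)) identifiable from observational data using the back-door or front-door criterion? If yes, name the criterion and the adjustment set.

desc(V)\{V}={L,Y}; candidates ⊆ {M,W}.
size 0: {}; under {} V still reaches {M,W,Y} ∋ Y.
size 1: {M}, {W}; under {M} V still reaches {W,Y} ∋ Y.
{M,W}: V⊥Y given {M,W} in G with V→· removed — back-door holds.
P(Y|do(V)) = Σ_{M,W} P(Y|V,M,W)·P(M,W).

P(Y|do(V)): backdoor, adjust for {M, W}.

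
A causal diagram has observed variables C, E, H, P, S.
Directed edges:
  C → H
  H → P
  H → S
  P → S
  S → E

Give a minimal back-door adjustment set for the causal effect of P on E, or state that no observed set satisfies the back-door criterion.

P→E: minimal back-door set {H}.

desc(P)\{P}={E,S}; candidates ⊆ {C,H}.
size 0: {}; under {} P still reaches {C,E,H,S} ∋ E.
{H}: P⊥E given {H} in G with P→· removed — back-door holds.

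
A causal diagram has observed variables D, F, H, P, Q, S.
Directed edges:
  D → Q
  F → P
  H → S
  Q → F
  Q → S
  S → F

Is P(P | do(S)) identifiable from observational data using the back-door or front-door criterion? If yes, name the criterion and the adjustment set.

P(P|do(S)): backdoor, adjust for {Q}.

desc(S)\{S}={F,P}; candidates ⊆ {D,H,Q}.
size 0: {}; under {} S still reaches {D,F,H,P,Q} ∋ P.
{Q}: S⊥P given {Q} in G with S→· removed — back-door holds.
P(P|do(S)) = Σ_{Q} P(P|S,Q)·P(Q).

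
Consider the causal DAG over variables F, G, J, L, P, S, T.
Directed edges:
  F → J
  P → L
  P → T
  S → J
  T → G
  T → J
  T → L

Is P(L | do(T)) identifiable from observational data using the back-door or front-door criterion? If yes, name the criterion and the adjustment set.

desc(T)\{T}={G,J,L}; candidates ⊆ {F,P,S}.
size 0: {}; under {} T still reaches {L,P} ∋ L.
{P}: T⊥L given {P} in G with T→· removed — back-door holds.
P(L|do(T)) = Σ_{P} P(L|T,P)·P(P).

P(L|do(T)): backdoor, adjust for {P}.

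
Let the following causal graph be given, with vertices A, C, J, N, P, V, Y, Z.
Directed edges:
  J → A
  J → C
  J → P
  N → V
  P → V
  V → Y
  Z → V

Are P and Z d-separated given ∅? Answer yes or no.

Yes — P ⊥ Z | ∅.

Bayes-Ball from P | ∅ reaches {A,C,J,V,Y}.
Z ∉ reach(P|∅) ⇒ P ⊥ Z | ∅.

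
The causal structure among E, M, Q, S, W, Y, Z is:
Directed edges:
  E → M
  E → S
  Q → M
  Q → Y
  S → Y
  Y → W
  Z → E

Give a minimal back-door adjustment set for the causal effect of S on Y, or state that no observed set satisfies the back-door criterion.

S→Y: minimal back-door set ∅.

desc(S)\{S}={W,Y}; candidates ⊆ {E,M,Q,Z}.
∅: S⊥Y given ∅ in G with S→· removed — back-door holds.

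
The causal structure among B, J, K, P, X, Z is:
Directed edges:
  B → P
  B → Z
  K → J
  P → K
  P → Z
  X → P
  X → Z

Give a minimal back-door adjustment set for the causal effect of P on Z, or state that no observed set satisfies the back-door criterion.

P→Z: minimal back-door set {B, X}.

desc(P)\{P}={J,K,Z}; candidates ⊆ {B,X}.
size 0: {}; under {} P still reaches {B,X,Z} ∋ Z.
size 1: {B}, {X}; under {B} P still reaches {X,Z} ∋ Z.
{B,X}: P⊥Z given {B,X} in G with P→· removed — back-door holds.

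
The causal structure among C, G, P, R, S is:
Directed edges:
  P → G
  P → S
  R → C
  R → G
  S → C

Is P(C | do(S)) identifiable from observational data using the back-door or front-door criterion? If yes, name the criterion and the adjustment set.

P(C|do(S)): backdoor, adjust for ∅.

desc(S)\{S}={C}; candidates ⊆ {G,P,R}.
∅: S⊥C given ∅ in G with S→· removed — back-door holds.
P(C|do(S)) = P(C|S) — no adjustment needed.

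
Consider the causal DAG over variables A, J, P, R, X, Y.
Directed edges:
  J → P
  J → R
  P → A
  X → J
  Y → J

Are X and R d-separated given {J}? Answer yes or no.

Bayes-Ball from X | {J} reaches {Y}.
R ∉ reach(X|{J}) ⇒ X ⊥ R | {J}.

Yes — X ⊥ R | {J}.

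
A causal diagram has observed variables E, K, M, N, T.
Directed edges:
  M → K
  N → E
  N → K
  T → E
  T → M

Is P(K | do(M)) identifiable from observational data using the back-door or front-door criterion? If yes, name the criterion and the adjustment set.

desc(M)\{M}={K}; candidates ⊆ {E,N,T}.
∅: M⊥K given ∅ in G with M→· removed — back-door holds.
P(K|do(M)) = P(K|M) — no adjustment needed.

P(K|do(M)): backdoor, adjust for ∅.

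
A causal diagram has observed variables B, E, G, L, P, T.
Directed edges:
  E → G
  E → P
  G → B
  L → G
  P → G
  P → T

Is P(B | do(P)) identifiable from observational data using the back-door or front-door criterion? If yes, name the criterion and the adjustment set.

desc(P)\{P}={B,G,T}; candidates ⊆ {E,L}.
size 0: {}; under {} P still reaches {B,E,G} ∋ B.
{E}: P⊥B given {E} in G with P→· removed — back-door holds.
P(B|do(P)) = Σ_{E} P(B|P,E)·P(E).

P(B|do(P)): backdoor, adjust for {E}.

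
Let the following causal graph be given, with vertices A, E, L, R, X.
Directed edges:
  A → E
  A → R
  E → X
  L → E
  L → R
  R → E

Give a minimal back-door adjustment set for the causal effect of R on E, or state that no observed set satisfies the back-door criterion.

R→E: minimal back-door set {A, L}.

desc(R)\{R}={E,X}; candidates ⊆ {A,L}.
size 0: {}; under {} R still reaches {A,E,L,X} ∋ E.
size 1: {A}, {L}; under {A} R still reaches {E,L,X} ∋ E.
{A,L}: R⊥E given {A,L} in G with R→· removed — back-door holds.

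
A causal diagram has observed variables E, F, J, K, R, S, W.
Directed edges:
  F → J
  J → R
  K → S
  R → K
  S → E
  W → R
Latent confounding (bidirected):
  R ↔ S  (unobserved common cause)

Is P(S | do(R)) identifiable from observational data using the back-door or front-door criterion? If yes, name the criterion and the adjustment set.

P(S|do(R)): frontdoor, adjust for {K}.

desc(R)\{R}={E,K,S}; candidates ⊆ {F,J,W}.
R↔S: latent back-door arc(s) into R.
size 0: {}; under {} R still reaches {E,F,J,S,W} ∋ S.
size 1: {F}, {J}, {W}; under {F} R still reaches {E,J,S,W} ∋ S.
size 2: {F,J}, {F,W}, {J,W}; under {F,J} R still reaches {E,S,W} ∋ S.
R↔S cannot be blocked by any observed set — no back-door set.
{K}: (i) intercepts every directed R→S path; (ii) no back-door R→{K}; (iii) {R} blocks every back-door {K}→S. Front-door holds.
P(S|do(R)) = Σ_{K} P(K|R) Σ_{R'} P(S|K,R')P(R').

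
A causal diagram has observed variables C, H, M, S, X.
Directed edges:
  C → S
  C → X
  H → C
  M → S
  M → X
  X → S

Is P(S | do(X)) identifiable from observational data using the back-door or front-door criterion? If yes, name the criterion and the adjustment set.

P(S|do(X)): backdoor, adjust for {C, M}.

desc(X)\{X}={S}; candidates ⊆ {C,H,M}.
size 0: {}; under {} X still reaches {C,H,M,S} ∋ S.
size 1: {C}, {H}, {M}; under {C} X still reaches {M,S} ∋ S.
{C,M}: X⊥S given {C,M} in G with X→· removed — back-door holds.
P(S|do(X)) = Σ_{C,M} P(S|X,C,M)·P(C,M).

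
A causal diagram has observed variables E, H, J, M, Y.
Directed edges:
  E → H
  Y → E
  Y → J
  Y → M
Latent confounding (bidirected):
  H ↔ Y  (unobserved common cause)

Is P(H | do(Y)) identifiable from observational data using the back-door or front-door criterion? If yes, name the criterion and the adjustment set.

desc(Y)\{Y}={E,H,J,M}; candidates ⊆ {—}.
Y↔H: latent back-door arc(s) into Y.
size 0: {}; under {} Y still reaches {H} ∋ H.
Y↔H cannot be blocked by any observed set — no back-door set.
{E}: (i) intercepts every directed Y→H path; (ii) no back-door Y→{E}; (iii) {Y} blocks every back-door {E}→H. Front-door holds.
P(H|do(Y)) = Σ_{E} P(E|Y) Σ_{Y'} P(H|E,Y')P(Y').

P(H|do(Y)): frontdoor, adjust for {E}.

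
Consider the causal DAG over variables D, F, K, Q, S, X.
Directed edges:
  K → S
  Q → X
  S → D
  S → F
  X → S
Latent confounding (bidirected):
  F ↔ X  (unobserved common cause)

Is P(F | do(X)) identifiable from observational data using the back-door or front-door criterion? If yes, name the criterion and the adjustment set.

desc(X)\{X}={D,F,S}; candidates ⊆ {K,Q}.
X↔F: latent back-door arc(s) into X.
size 0: {}; under {} X still reaches {F,Q} ∋ F.
size 1: {K}, {Q}; under {K} X still reaches {F,Q} ∋ F.
size 2: {K,Q}; under {K,Q} X still reaches {F} ∋ F.
X↔F cannot be blocked by any observed set — no back-door set.
{S}: (i) intercepts every directed X→F path; (ii) no back-door X→{S}; (iii) {X} blocks every back-door {S}→F. Front-door holds.
P(F|do(X)) = Σ_{S} P(S|X) Σ_{X'} P(F|S,X')P(X').

P(F|do(X)): frontdoor, adjust for {S}.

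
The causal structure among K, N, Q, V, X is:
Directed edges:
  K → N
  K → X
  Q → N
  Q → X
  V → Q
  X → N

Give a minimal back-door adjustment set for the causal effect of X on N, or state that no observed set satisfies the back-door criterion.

X→N: minimal back-door set {K, Q}.

desc(X)\{X}={N}; candidates ⊆ {K,Q,V}.
size 0: {}; under {} X still reaches {K,N,Q,V} ∋ N.
size 1: {K}, {Q}, {V}; under {K} X still reaches {N,Q,V} ∋ N.
{K,Q}: X⊥N given {K,Q} in G with X→· removed — back-door holds.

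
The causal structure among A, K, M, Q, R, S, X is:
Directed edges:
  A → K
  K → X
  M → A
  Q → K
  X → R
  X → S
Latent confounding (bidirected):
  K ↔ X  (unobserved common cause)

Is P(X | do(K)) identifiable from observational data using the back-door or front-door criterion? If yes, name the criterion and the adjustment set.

desc(K)\{K}={R,S,X}; candidates ⊆ {A,M,Q}.
K↔X: latent back-door arc(s) into K.
size 0: {}; under {} K still reaches {A,M,Q,R,S,X} ∋ X.
size 1: {A}, {M}, {Q}; under {A} K still reaches {Q,R,S,X} ∋ X.
size 2: {A,M}, {A,Q}, {M,Q}; under {A,M} K still reaches {Q,R,S,X} ∋ X.
K↔X cannot be blocked by any observed set — no back-door set.
No mediator lies on a directed K→…→X path.
Neither criterion identifies P(X|do(K)) in this graph.

P(X|do(K)): not identifiable (no BD/FD set).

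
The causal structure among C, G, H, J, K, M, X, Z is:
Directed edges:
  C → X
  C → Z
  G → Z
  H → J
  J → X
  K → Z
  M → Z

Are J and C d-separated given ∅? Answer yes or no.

Yes — J ⊥ C | ∅.

Bayes-Ball from J | ∅ reaches {H,X}.
C ∉ reach(J|∅) ⇒ J ⊥ C | ∅.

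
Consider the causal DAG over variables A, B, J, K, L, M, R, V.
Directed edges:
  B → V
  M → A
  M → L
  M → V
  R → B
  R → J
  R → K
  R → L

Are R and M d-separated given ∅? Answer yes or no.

Bayes-Ball from R | ∅ reaches {B,J,K,L,V}.
M ∉ reach(R|∅) ⇒ R ⊥ M | ∅.

Yes — R ⊥ M | ∅.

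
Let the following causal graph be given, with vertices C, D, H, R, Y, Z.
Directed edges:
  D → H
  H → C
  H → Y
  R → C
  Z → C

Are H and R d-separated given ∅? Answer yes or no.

Bayes-Ball from H | ∅ reaches {C,D,Y}.
R ∉ reach(H|∅) ⇒ H ⊥ R | ∅.

Yes — H ⊥ R | ∅.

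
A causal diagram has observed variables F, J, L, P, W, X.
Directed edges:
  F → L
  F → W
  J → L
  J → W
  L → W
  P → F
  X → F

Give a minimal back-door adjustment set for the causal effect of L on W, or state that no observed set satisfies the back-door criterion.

desc(L)\{L}={W}; candidates ⊆ {F,J,P,X}.
size 0: {}; under {} L still reaches {F,J,P,W,X} ∋ W.
size 1: {F}, {J}, {P} …(+1); under {F} L still reaches {J,W} ∋ W.
{F,J}: L⊥W given {F,J} in G with L→· removed — back-door holds.

L→W: minimal back-door set {F, J}.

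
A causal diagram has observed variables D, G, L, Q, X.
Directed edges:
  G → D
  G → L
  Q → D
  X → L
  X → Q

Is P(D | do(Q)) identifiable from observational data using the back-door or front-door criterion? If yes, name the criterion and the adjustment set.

P(D|do(Q)): backdoor, adjust for ∅.

desc(Q)\{Q}={D}; candidates ⊆ {G,L,X}.
∅: Q⊥D given ∅ in G with Q→· removed — back-door holds.
P(D|do(Q)) = P(D|Q) — no adjustment needed.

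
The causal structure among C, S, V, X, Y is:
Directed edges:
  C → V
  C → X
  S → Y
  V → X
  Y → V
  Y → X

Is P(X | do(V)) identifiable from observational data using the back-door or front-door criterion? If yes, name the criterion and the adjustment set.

desc(V)\{V}={X}; candidates ⊆ {C,S,Y}.
size 0: {}; under {} V still reaches {C,S,X,Y} ∋ X.
size 1: {C}, {S}, {Y}; under {C} V still reaches {S,X,Y} ∋ X.
{C,Y}: V⊥X given {C,Y} in G with V→· removed — back-door holds.
P(X|do(V)) = Σ_{C,Y} P(X|V,C,Y)·P(C,Y).

P(X|do(V)): backdoor, adjust for {C, Y}.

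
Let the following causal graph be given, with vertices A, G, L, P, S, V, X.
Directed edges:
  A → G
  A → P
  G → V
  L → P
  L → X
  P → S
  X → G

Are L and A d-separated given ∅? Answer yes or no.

Bayes-Ball from L | ∅ reaches {G,P,S,V,X}.
A ∉ reach(L|∅) ⇒ L ⊥ A | ∅.

Yes — L ⊥ A | ∅.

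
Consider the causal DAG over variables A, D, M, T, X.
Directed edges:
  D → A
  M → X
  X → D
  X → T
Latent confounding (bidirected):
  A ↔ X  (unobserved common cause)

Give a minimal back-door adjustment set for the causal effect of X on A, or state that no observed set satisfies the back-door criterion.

desc(X)\{X}={A,D,T}; candidates ⊆ {M}.
X↔A: latent back-door arc(s) into X.
size 0: {}; under {} X still reaches {A,M} ∋ A.
size 1: {M}; under {M} X still reaches {A} ∋ A.
X↔A cannot be blocked by any observed set — no back-door set.

X→A: no observed back-door set.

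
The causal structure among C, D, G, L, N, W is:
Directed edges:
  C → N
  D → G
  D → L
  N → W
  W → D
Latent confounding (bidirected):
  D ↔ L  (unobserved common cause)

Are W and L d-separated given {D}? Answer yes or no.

No — W and L are d-connected given {D}.

Bayes-Ball from W | {D} reaches {C,L,N}.
L ∈ reach(W|{D}) ⇒ W ⊥̸ L | {D}.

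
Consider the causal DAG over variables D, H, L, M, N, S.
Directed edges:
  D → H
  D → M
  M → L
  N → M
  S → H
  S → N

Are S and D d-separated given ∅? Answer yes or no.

Yes — S ⊥ D | ∅.

Bayes-Ball from S | ∅ reaches {H,L,M,N}.
D ∉ reach(S|∅) ⇒ S ⊥ D | ∅.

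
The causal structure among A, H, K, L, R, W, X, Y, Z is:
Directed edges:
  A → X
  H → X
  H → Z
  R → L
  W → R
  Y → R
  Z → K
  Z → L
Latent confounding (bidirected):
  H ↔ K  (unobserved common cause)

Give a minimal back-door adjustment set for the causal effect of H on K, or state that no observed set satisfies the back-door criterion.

desc(H)\{H}={K,L,X,Z}; candidates ⊆ {A,R,W,Y}.
H↔K: latent back-door arc(s) into H.
size 0: {}; under {} H still reaches {K} ∋ K.
size 1: {A}, {R}, {W} …(+1); under {A} H still reaches {K} ∋ K.
size 2: {A,R}, {A,W}, {A,Y} …(+3); under {A,R} H still reaches {K} ∋ K.
H↔K cannot be blocked by any observed set — no back-door set.

H→K: no observed back-door set.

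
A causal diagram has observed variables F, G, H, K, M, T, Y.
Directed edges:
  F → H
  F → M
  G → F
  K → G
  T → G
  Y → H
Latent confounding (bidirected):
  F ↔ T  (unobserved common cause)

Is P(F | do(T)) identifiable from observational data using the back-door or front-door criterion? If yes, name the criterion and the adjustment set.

P(F|do(T)): frontdoor, adjust for {G}.

desc(T)\{T}={F,G,H,M}; candidates ⊆ {K,Y}.
T↔F: latent back-door arc(s) into T.
size 0: {}; under {} T still reaches {F,H,M} ∋ F.
size 1: {K}, {Y}; under {K} T still reaches {F,H,M} ∋ F.
size 2: {K,Y}; under {K,Y} T still reaches {F,H,M} ∋ F.
T↔F cannot be blocked by any observed set — no back-door set.
{G}: (i) intercepts every directed T→F path; (ii) no back-door T→{G}; (iii) {T} blocks every back-door {G}→F. Front-door holds.
P(F|do(T)) = Σ_{G} P(G|T) Σ_{T'} P(F|G,T')P(T').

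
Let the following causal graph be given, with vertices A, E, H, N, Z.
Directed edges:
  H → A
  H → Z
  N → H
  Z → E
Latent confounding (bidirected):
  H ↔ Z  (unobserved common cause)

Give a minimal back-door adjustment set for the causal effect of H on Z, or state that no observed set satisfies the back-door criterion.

H→Z: no observed back-door set.

desc(H)\{H}={A,E,Z}; candidates ⊆ {N}.
H↔Z: latent back-door arc(s) into H.
size 0: {}; under {} H still reaches {E,N,Z} ∋ Z.
size 1: {N}; under {N} H still reaches {E,Z} ∋ Z.
H↔Z cannot be blocked by any observed set — no back-door set.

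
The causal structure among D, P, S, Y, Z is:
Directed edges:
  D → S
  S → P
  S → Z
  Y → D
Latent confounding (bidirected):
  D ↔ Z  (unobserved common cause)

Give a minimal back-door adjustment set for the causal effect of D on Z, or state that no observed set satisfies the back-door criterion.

D→Z: no observed back-door set.

desc(D)\{D}={P,S,Z}; candidates ⊆ {Y}.
D↔Z: latent back-door arc(s) into D.
size 0: {}; under {} D still reaches {Y,Z} ∋ Z.
size 1: {Y}; under {Y} D still reaches {Z} ∋ Z.
D↔Z cannot be blocked by any observed set — no back-door set.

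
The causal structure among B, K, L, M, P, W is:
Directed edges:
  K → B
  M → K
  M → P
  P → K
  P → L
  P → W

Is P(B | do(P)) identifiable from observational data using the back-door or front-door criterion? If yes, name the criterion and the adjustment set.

desc(P)\{P}={B,K,L,W}; candidates ⊆ {M}.
size 0: {}; under {} P still reaches {B,K,M} ∋ B.
{M}: P⊥B given {M} in G with P→· removed — back-door holds.
P(B|do(P)) = Σ_{M} P(B|P,M)·P(M).

P(B|do(P)): backdoor, adjust for {M}.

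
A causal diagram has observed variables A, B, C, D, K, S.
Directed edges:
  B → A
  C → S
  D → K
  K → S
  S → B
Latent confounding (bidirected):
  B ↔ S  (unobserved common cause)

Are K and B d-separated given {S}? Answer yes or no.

No — K and B are d-connected given {S}.

Bayes-Ball from K | {S} reaches {A,B,C,D}.
B ∈ reach(K|{S}) ⇒ K ⊥̸ B | {S}.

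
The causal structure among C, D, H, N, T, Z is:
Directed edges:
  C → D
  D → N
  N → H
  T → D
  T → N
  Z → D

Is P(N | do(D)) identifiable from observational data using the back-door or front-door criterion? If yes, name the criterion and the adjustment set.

P(N|do(D)): backdoor, adjust for {T}.

desc(D)\{D}={H,N}; candidates ⊆ {C,T,Z}.
size 0: {}; under {} D still reaches {C,H,N,T,Z} ∋ N.
{T}: D⊥N given {T} in G with D→· removed — back-door holds.
P(N|do(D)) = Σ_{T} P(N|D,T)·P(T).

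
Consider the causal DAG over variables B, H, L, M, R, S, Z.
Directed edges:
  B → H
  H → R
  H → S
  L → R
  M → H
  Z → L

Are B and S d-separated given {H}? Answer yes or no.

Yes — B ⊥ S | {H}.

Bayes-Ball from B | {H} reaches {M}.
S ∉ reach(B|{H}) ⇒ B ⊥ S | {H}.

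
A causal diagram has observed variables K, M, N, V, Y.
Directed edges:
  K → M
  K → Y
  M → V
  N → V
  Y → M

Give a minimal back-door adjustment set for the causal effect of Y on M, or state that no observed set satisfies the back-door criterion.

desc(Y)\{Y}={M,V}; candidates ⊆ {K,N}.
size 0: {}; under {} Y still reaches {K,M,V} ∋ M.
{K}: Y⊥M given {K} in G with Y→· removed — back-door holds.

Y→M: minimal back-door set {K}.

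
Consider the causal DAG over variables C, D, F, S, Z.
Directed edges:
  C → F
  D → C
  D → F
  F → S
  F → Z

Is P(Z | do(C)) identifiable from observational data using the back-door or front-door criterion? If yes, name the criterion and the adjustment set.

desc(C)\{C}={F,S,Z}; candidates ⊆ {D}.
size 0: {}; under {} C still reaches {D,F,S,Z} ∋ Z.
{D}: C⊥Z given {D} in G with C→· removed — back-door holds.
P(Z|do(C)) = Σ_{D} P(Z|C,D)·P(D).

P(Z|do(C)): backdoor, adjust for {D}.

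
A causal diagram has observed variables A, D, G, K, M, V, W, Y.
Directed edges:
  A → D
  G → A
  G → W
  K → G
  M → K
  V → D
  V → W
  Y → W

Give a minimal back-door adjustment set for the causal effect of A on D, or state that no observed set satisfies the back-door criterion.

desc(A)\{A}={D}; candidates ⊆ {G,K,M,V,W,Y}.
∅: A⊥D given ∅ in G with A→· removed — back-door holds.

A→D: minimal back-door set ∅.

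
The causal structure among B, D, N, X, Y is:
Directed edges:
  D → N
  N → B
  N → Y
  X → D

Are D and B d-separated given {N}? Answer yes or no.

Bayes-Ball from D | {N} reaches {X}.
B ∉ reach(D|{N}) ⇒ D ⊥ B | {N}.

Yes — D ⊥ B | {N}.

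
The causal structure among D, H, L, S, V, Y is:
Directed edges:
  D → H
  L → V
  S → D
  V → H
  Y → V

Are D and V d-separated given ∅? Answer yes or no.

Yes — D ⊥ V | ∅.

Bayes-Ball from D | ∅ reaches {H,S}.
V ∉ reach(D|∅) ⇒ D ⊥ V | ∅.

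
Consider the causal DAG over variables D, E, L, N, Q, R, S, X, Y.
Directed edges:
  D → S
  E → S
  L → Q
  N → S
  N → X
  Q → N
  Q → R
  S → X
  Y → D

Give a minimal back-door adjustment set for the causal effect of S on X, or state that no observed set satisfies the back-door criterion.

desc(S)\{S}={X}; candidates ⊆ {D,E,L,N,Q,R,Y}.
size 0: {}; under {} S still reaches {D,E,L,N,Q,R,X,Y} ∋ X.
{N}: S⊥X given {N} in G with S→· removed — back-door holds.

S→X: minimal back-door set {N}.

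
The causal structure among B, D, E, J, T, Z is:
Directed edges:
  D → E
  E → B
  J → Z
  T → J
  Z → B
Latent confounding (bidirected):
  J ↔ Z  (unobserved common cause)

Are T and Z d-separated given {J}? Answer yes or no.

Bayes-Ball from T | {J} reaches {B,Z}.
Z ∈ reach(T|{J}) ⇒ T ⊥̸ Z | {J}.

No — T and Z are d-connected given {J}.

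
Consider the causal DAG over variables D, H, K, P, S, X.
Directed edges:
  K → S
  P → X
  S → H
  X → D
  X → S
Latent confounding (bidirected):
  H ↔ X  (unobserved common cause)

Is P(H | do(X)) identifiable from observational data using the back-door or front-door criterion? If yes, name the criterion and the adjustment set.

P(H|do(X)): frontdoor, adjust for {S}.

desc(X)\{X}={D,H,S}; candidates ⊆ {K,P}.
X↔H: latent back-door arc(s) into X.
size 0: {}; under {} X still reaches {H,P} ∋ H.
size 1: {K}, {P}; under {K} X still reaches {H,P} ∋ H.
size 2: {K,P}; under {K,P} X still reaches {H} ∋ H.
X↔H cannot be blocked by any observed set — no back-door set.
{S}: (i) intercepts every directed X→H path; (ii) no back-door X→{S}; (iii) {X} blocks every back-door {S}→H. Front-door holds.
P(H|do(X)) = Σ_{S} P(S|X) Σ_{X'} P(H|S,X')P(X').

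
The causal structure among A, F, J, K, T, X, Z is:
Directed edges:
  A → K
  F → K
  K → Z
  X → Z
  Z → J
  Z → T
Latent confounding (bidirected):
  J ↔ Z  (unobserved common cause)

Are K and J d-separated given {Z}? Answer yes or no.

No — K and J are d-connected given {Z}.

Bayes-Ball from K | {Z} reaches {A,F,J,X}.
J ∈ reach(K|{Z}) ⇒ K ⊥̸ J | {Z}.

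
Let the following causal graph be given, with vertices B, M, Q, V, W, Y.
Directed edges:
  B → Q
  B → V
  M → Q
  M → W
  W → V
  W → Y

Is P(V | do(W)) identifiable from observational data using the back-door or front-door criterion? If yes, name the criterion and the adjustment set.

P(V|do(W)): backdoor, adjust for ∅.

desc(W)\{W}={V,Y}; candidates ⊆ {B,M,Q}.
∅: W⊥V given ∅ in G with W→· removed — back-door holds.
P(V|do(W)) = P(V|W) — no adjustment needed.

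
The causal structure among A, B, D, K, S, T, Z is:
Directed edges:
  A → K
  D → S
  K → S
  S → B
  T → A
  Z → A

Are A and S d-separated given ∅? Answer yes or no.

No — A and S are d-connected given ∅.

Bayes-Ball from A | ∅ reaches {B,K,S,T,Z}.
S ∈ reach(A|∅) ⇒ A ⊥̸ S | ∅.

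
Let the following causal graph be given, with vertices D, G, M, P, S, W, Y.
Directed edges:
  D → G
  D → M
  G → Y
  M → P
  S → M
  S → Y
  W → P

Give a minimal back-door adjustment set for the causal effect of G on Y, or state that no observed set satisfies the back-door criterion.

G→Y: minimal back-door set ∅.

desc(G)\{G}={Y}; candidates ⊆ {D,M,P,S,W}.
∅: G⊥Y given ∅ in G with G→· removed — back-door holds.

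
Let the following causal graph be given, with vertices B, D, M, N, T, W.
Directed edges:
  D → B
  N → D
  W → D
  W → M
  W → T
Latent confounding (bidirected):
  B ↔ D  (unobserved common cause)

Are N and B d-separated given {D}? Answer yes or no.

Bayes-Ball from N | {D} reaches {B,M,T,W}.
B ∈ reach(N|{D}) ⇒ N ⊥̸ B | {D}.

No — N and B are d-connected given {D}.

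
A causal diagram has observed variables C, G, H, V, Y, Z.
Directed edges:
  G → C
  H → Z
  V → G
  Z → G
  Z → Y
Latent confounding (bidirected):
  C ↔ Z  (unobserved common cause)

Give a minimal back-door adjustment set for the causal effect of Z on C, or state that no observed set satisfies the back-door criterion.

desc(Z)\{Z}={C,G,Y}; candidates ⊆ {H,V}.
Z↔C: latent back-door arc(s) into Z.
size 0: {}; under {} Z still reaches {C,H} ∋ C.
size 1: {H}, {V}; under {H} Z still reaches {C} ∋ C.
size 2: {H,V}; under {H,V} Z still reaches {C} ∋ C.
Z↔C cannot be blocked by any observed set — no back-door set.

Z→C: no observed back-door set.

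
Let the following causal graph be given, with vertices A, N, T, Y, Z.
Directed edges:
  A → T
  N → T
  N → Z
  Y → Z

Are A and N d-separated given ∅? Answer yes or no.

Yes — A ⊥ N | ∅.

Bayes-Ball from A | ∅ reaches {T}.
N ∉ reach(A|∅) ⇒ A ⊥ N | ∅.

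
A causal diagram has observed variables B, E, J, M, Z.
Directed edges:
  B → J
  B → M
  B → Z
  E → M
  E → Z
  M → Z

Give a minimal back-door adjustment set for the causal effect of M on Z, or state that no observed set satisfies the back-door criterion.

M→Z: minimal back-door set {B, E}.

desc(M)\{M}={Z}; candidates ⊆ {B,E,J}.
size 0: {}; under {} M still reaches {B,E,J,Z} ∋ Z.
size 1: {B}, {E}, {J}; under {B} M still reaches {E,Z} ∋ Z.
{B,E}: M⊥Z given {B,E} in G with M→· removed — back-door holds.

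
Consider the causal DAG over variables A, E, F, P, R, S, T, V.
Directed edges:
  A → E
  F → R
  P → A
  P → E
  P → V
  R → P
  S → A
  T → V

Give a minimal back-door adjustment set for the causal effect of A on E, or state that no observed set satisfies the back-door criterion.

A→E: minimal back-door set {P}.

desc(A)\{A}={E}; candidates ⊆ {F,P,R,S,T,V}.
size 0: {}; under {} A still reaches {E,F,P,R,S,V} ∋ E.
{P}: A⊥E given {P} in G with A→· removed — back-door holds.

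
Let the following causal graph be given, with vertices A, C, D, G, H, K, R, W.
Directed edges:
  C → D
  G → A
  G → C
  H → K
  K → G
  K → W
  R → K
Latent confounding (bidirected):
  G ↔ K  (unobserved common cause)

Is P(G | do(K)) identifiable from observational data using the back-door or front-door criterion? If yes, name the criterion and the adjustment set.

P(G|do(K)): not identifiable (no BD/FD set).

desc(K)\{K}={A,C,D,G,W}; candidates ⊆ {H,R}.
K↔G: latent back-door arc(s) into K.
size 0: {}; under {} K still reaches {A,C,D,G,H,R} ∋ G.
size 1: {H}, {R}; under {H} K still reaches {A,C,D,G,R} ∋ G.
size 2: {H,R}; under {H,R} K still reaches {A,C,D,G} ∋ G.
K↔G cannot be blocked by any observed set — no back-door set.
No mediator lies on a directed K→…→G path.
Neither criterion identifies P(G|do(K)) in this graph.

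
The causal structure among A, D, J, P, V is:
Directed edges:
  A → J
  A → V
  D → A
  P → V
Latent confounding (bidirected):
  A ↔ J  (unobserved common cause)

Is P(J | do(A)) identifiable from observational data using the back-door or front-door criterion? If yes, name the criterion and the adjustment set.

P(J|do(A)): not identifiable (no BD/FD set).

desc(A)\{A}={J,V}; candidates ⊆ {D,P}.
A↔J: latent back-door arc(s) into A.
size 0: {}; under {} A still reaches {D,J} ∋ J.
size 1: {D}, {P}; under {D} A still reaches {J} ∋ J.
size 2: {D,P}; under {D,P} A still reaches {J} ∋ J.
A↔J cannot be blocked by any observed set — no back-door set.
No mediator lies on a directed A→…→J path.
Neither criterion identifies P(J|do(A)) in this graph.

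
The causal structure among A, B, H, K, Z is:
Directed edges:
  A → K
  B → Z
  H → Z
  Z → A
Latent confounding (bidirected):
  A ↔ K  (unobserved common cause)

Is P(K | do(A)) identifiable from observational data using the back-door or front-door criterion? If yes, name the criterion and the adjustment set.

P(K|do(A)): not identifiable (no BD/FD set).

desc(A)\{A}={K}; candidates ⊆ {B,H,Z}.
A↔K: latent back-door arc(s) into A.
size 0: {}; under {} A still reaches {B,H,K,Z} ∋ K.
size 1: {B}, {H}, {Z}; under {B} A still reaches {H,K,Z} ∋ K.
size 2: {B,H}, {B,Z}, {H,Z}; under {B,H} A still reaches {K,Z} ∋ K.
A↔K cannot be blocked by any observed set — no back-door set.
No mediator lies on a directed A→…→K path.
Neither criterion identifies P(K|do(A)) in this graph.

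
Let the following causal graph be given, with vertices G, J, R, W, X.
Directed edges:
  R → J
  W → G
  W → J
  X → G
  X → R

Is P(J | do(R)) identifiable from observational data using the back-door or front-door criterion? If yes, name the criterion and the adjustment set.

desc(R)\{R}={J}; candidates ⊆ {G,W,X}.
∅: R⊥J given ∅ in G with R→· removed — back-door holds.
P(J|do(R)) = P(J|R) — no adjustment needed.

P(J|do(R)): backdoor, adjust for ∅.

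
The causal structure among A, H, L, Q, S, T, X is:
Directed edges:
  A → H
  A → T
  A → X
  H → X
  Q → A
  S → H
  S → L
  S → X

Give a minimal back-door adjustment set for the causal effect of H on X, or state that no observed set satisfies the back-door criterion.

H→X: minimal back-door set {A, S}.

desc(H)\{H}={X}; candidates ⊆ {A,L,Q,S,T}.
size 0: {}; under {} H still reaches {A,L,Q,S,T,X} ∋ X.
size 1: {A}, {L}, {Q} …(+2); under {A} H still reaches {L,S,X} ∋ X.
{A,S}: H⊥X given {A,S} in G with H→· removed — back-door holds.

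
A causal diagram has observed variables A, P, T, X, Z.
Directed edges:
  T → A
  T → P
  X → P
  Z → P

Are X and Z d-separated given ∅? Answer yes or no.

Yes — X ⊥ Z | ∅.

Bayes-Ball from X | ∅ reaches {P}.
Z ∉ reach(X|∅) ⇒ X ⊥ Z | ∅.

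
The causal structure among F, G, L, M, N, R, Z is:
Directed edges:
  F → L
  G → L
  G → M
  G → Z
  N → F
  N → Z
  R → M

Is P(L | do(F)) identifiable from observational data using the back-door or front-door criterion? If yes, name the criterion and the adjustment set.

desc(F)\{F}={L}; candidates ⊆ {G,M,N,R,Z}.
∅: F⊥L given ∅ in G with F→· removed — back-door holds.
P(L|do(F)) = P(L|F) — no adjustment needed.

P(L|do(F)): backdoor, adjust for ∅.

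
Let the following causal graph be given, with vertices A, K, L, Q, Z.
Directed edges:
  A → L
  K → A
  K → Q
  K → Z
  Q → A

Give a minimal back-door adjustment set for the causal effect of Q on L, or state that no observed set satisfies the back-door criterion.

desc(Q)\{Q}={A,L}; candidates ⊆ {K,Z}.
size 0: {}; under {} Q still reaches {A,K,L,Z} ∋ L.
{K}: Q⊥L given {K} in G with Q→· removed — back-door holds.

Q→L: minimal back-door set {K}.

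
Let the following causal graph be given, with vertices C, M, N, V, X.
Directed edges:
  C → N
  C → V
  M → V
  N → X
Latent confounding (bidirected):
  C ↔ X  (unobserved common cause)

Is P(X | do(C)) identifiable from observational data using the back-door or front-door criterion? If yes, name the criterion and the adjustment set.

desc(C)\{C}={N,V,X}; candidates ⊆ {M}.
C↔X: latent back-door arc(s) into C.
size 0: {}; under {} C still reaches {X} ∋ X.
size 1: {M}; under {M} C still reaches {X} ∋ X.
C↔X cannot be blocked by any observed set — no back-door set.
{N}: (i) intercepts every directed C→X path; (ii) no back-door C→{N}; (iii) {C} blocks every back-door {N}→X. Front-door holds.
P(X|do(C)) = Σ_{N} P(N|C) Σ_{C'} P(X|N,C')P(C').

P(X|do(C)): frontdoor, adjust for {N}.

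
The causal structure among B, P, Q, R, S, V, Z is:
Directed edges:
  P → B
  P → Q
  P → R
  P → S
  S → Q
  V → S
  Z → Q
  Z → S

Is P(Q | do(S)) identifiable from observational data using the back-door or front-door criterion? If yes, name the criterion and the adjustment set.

desc(S)\{S}={Q}; candidates ⊆ {B,P,R,V,Z}.
size 0: {}; under {} S still reaches {B,P,Q,R,V,Z} ∋ Q.
size 1: {B}, {P}, {R} …(+2); under {B} S still reaches {P,Q,R,V,Z} ∋ Q.
{P,Z}: S⊥Q given {P,Z} in G with S→· removed — back-door holds.
P(Q|do(S)) = Σ_{P,Z} P(Q|S,P,Z)·P(P,Z).

P(Q|do(S)): backdoor, adjust for {P, Z}.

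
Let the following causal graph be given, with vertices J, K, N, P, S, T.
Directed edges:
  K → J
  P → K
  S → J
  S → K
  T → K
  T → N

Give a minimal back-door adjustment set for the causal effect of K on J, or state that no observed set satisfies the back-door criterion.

desc(K)\{K}={J}; candidates ⊆ {N,P,S,T}.
size 0: {}; under {} K still reaches {J,N,P,S,T} ∋ J.
{S}: K⊥J given {S} in G with K→· removed — back-door holds.

K→J: minimal back-door set {S}.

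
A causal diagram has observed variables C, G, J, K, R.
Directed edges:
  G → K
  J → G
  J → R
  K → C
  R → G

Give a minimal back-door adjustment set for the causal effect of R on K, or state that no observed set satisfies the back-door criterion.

R→K: minimal back-door set {J}.

desc(R)\{R}={C,G,K}; candidates ⊆ {J}.
size 0: {}; under {} R still reaches {C,G,J,K} ∋ K.
{J}: R⊥K given {J} in G with R→· removed — back-door holds.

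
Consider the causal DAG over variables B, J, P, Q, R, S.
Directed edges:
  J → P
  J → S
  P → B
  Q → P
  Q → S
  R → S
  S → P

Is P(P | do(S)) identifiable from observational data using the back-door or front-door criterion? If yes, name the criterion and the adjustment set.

P(P|do(S)): backdoor, adjust for {J, Q}.

desc(S)\{S}={B,P}; candidates ⊆ {J,Q,R}.
size 0: {}; under {} S still reaches {B,J,P,Q,R} ∋ P.
size 1: {J}, {Q}, {R}; under {J} S still reaches {B,P,Q,R} ∋ P.
{J,Q}: S⊥P given {J,Q} in G with S→· removed — back-door holds.
P(P|do(S)) = Σ_{J,Q} P(P|S,J,Q)·P(J,Q).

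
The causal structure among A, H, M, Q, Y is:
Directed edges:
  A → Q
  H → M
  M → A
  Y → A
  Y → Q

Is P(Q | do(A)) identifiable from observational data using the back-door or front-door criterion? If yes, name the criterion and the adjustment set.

desc(A)\{A}={Q}; candidates ⊆ {H,M,Y}.
size 0: {}; under {} A still reaches {H,M,Q,Y} ∋ Q.
{Y}: A⊥Q given {Y} in G with A→· removed — back-door holds.
P(Q|do(A)) = Σ_{Y} P(Q|A,Y)·P(Y).

P(Q|do(A)): backdoor, adjust for {Y}.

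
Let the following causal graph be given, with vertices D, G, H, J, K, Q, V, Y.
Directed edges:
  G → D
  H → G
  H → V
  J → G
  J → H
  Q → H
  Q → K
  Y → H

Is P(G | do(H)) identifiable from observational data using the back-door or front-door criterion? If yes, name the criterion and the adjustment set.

desc(H)\{H}={D,G,V}; candidates ⊆ {J,K,Q,Y}.
size 0: {}; under {} H still reaches {D,G,J,K,Q,Y} ∋ G.
{J}: H⊥G given {J} in G with H→· removed — back-door holds.
P(G|do(H)) = Σ_{J} P(G|H,J)·P(J).

P(G|do(H)): backdoor, adjust for {J}.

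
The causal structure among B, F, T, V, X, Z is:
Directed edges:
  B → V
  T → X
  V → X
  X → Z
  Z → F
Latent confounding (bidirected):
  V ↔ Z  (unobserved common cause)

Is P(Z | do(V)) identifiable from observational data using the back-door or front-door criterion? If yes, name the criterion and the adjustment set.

P(Z|do(V)): frontdoor, adjust for {X}.

desc(V)\{V}={F,X,Z}; candidates ⊆ {B,T}.
V↔Z: latent back-door arc(s) into V.
size 0: {}; under {} V still reaches {B,F,Z} ∋ Z.
size 1: {B}, {T}; under {B} V still reaches {F,Z} ∋ Z.
size 2: {B,T}; under {B,T} V still reaches {F,Z} ∋ Z.
V↔Z cannot be blocked by any observed set — no back-door set.
{X}: (i) intercepts every directed V→Z path; (ii) no back-door V→{X}; (iii) {V} blocks every back-door {X}→Z. Front-door holds.
P(Z|do(V)) = Σ_{X} P(X|V) Σ_{V'} P(Z|X,V')P(V').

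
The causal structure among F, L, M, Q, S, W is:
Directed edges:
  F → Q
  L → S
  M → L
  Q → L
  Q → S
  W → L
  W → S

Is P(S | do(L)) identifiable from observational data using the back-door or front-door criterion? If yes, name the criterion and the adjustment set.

P(S|do(L)): backdoor, adjust for {Q, W}.

desc(L)\{L}={S}; candidates ⊆ {F,M,Q,W}.
size 0: {}; under {} L still reaches {F,M,Q,S,W} ∋ S.
size 1: {F}, {M}, {Q} …(+1); under {F} L still reaches {M,Q,S,W} ∋ S.
{Q,W}: L⊥S given {Q,W} in G with L→· removed — back-door holds.
P(S|do(L)) = Σ_{Q,W} P(S|L,Q,W)·P(Q,W).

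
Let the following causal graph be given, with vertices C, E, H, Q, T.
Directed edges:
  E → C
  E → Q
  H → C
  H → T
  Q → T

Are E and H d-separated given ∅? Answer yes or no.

Yes — E ⊥ H | ∅.

Bayes-Ball from E | ∅ reaches {C,Q,T}.
H ∉ reach(E|∅) ⇒ E ⊥ H | ∅.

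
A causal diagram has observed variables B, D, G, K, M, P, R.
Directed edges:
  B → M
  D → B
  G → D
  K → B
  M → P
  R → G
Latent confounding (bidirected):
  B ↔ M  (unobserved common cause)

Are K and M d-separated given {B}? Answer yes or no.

No — K and M are d-connected given {B}.

Bayes-Ball from K | {B} reaches {D,G,M,P,R}.
M ∈ reach(K|{B}) ⇒ K ⊥̸ M | {B}.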